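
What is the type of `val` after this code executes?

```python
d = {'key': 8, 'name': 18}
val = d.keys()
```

.keys() returns a dict_keys view object

dict_keys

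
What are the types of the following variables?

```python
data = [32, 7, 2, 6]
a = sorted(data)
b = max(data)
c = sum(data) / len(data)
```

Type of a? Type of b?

sorted() returns list; max of ints returns int

list, int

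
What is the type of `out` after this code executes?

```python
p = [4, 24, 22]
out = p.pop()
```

list.pop() returns the popped element (int here)

int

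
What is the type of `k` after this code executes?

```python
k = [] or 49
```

'or' returns first truthy value (49, which is int)

int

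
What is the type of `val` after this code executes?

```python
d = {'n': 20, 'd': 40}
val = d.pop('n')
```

dict.pop() returns the value (int)

int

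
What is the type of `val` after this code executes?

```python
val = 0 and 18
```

'and' returns the first falsy value (0, which is int)

int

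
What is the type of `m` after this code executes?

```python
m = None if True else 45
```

Ternary: condition is True, if branch (None) taken → NoneType

NoneType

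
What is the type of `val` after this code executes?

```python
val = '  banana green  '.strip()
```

str.strip() returns str

str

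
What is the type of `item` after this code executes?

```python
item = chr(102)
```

chr() returns str (single character)

str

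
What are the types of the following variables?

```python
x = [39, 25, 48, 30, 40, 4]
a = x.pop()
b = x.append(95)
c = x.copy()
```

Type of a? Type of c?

list.pop() returns the element (int); list.copy() returns list

int, list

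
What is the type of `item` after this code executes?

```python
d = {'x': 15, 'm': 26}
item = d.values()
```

.values() returns a dict_values view object

dict_values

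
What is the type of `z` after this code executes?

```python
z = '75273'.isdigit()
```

str.isdigit() returns bool

bool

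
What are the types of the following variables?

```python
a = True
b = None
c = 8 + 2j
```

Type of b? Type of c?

b is NoneType; c is complex

NoneType, complex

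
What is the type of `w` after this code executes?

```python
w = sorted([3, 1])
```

sorted() always returns list

list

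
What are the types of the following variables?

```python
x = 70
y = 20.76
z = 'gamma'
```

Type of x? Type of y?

x is int; y is float

int, float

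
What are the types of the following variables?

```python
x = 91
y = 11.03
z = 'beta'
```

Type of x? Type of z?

x is int; z is str

int, str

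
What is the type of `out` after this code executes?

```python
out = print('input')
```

print() returns None

NoneType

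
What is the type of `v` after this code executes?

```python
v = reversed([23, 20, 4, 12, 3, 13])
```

reversed() on a list returns a list_reverseiterator

list_reverseiterator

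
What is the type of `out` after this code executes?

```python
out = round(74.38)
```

round() with no ndigits arg returns int

int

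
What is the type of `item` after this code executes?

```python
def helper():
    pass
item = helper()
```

A function with no return statement returns None

NoneType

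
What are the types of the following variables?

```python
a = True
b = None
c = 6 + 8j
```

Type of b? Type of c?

b is NoneType; c is complex

NoneType, complex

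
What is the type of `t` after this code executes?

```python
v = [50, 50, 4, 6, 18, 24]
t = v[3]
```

Indexing a list of ints returns int (v[3] = 6)

int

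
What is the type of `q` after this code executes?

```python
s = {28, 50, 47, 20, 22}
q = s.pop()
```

Popping from a set of ints returns int

int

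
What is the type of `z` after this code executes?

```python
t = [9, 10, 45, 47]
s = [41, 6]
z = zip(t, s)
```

zip() returns a zip iterator object

zip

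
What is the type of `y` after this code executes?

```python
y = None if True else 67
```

Ternary: condition is True, if branch (None) taken → NoneType

NoneType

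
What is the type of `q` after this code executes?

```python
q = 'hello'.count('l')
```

str.count() returns int

int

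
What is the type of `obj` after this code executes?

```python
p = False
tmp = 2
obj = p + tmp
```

bool + int returns int (False is 0, so 0 + 2 = 2)

int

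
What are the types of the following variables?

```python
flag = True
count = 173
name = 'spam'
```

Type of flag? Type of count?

flag is bool; count is int

bool, int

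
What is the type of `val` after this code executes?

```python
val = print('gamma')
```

print() returns None

NoneType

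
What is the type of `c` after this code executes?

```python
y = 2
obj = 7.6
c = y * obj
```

int * float returns float (2 * 7.6 = 15.2)

float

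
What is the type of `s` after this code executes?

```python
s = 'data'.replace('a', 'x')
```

str.replace() returns str

str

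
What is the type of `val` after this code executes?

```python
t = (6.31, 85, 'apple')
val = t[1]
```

Index 1 of tuple is 85 which is int

int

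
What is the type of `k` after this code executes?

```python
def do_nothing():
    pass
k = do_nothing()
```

A function with no return statement returns None

NoneType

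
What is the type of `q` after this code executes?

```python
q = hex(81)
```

hex() returns str representation

str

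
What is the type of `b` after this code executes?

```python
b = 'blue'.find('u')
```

str.find() returns int (index, or -1)

int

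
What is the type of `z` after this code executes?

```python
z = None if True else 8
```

Ternary: condition is True, if branch (None) taken → NoneType

NoneType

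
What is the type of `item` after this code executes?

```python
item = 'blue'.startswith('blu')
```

str.startswith() returns bool

bool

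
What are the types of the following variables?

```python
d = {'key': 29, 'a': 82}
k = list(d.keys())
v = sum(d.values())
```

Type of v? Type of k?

sum of int values returns int; list(...) returns list

int, list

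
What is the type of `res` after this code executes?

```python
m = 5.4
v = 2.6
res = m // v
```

float // float returns float (floor division preserves float type)

float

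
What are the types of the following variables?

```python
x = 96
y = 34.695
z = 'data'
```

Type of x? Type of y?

x is int; y is float

int, float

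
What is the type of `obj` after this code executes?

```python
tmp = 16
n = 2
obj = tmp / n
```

int / int always returns float in Python 3 (16 / 2 = 8)

float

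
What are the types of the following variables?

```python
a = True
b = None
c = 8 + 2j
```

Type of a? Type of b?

a is bool; b is NoneType

bool, NoneType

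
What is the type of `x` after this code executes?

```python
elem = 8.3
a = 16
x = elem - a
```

float - int returns float (8.3 - 16 = -7.7)

float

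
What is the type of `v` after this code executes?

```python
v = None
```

None has type NoneType

NoneType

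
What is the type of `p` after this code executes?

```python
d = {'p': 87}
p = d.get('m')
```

dict.get() returns None when key 'm' is not found and no default given

NoneType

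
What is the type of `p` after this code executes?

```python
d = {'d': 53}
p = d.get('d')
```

dict.get() returns the value (int) when key is found

int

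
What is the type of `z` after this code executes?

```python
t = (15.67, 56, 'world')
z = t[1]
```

Index 1 of tuple is 56 which is int

int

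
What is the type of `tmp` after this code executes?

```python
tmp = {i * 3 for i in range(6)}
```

A set comprehension {expr for x in iterable} produces a set

set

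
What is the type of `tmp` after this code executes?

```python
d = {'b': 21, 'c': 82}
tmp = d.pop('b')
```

dict.pop() returns the value (int)

int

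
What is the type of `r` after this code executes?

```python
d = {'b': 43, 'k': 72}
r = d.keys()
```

.keys() returns a dict_keys view object

dict_keys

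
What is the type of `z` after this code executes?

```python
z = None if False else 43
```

Ternary: condition is False, else branch (43) taken → int

int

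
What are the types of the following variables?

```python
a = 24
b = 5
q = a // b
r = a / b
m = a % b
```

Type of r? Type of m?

int / int returns float; int % int returns int

float, int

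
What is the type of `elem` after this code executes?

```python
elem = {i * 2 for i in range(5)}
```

A set comprehension {expr for x in iterable} produces a set

set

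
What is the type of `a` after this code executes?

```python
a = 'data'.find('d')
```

str.find() returns int (index, or -1)

int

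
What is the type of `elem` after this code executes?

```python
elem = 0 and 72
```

'and' returns the first falsy value (0, which is int)

int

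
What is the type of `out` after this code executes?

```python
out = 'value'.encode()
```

str.encode() returns bytes

bytes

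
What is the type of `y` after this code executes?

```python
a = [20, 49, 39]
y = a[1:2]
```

Slicing a list always returns a list

list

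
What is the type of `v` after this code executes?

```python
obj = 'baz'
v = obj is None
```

'is' comparison returns bool

bool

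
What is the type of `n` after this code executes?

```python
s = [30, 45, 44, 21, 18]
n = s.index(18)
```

list.index() returns int

int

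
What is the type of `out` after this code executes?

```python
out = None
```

None has type NoneType

NoneType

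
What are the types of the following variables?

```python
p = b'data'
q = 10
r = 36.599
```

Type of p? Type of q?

p is bytes; q is int

bytes, int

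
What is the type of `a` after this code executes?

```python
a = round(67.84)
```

round() with no ndigits arg returns int

int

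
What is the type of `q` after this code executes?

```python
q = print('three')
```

print() returns None

NoneType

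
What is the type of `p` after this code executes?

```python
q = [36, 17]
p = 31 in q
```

'in' operator returns bool

bool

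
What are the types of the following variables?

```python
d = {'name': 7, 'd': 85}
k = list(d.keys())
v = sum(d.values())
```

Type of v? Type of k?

sum of int values returns int; list(...) returns list

int, list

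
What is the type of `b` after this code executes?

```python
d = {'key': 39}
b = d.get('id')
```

dict.get() returns None when key 'id' is not found and no default given

NoneType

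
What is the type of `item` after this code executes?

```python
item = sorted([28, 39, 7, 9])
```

sorted() always returns list

list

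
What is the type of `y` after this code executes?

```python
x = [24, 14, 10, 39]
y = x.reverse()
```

list.reverse() returns None

NoneType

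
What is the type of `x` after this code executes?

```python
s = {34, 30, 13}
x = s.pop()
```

Popping from a set of ints returns int

int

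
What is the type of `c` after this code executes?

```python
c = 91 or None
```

'or' returns first truthy value (91, int)

int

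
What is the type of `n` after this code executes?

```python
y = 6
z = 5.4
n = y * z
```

int * float returns float (6 * 5.4 = 32.4)

float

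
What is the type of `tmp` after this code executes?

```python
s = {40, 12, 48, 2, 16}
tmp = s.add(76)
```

set.add() returns None (mutates in place)

NoneType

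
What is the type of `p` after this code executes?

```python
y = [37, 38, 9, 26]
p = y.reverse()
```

list.reverse() returns None

NoneType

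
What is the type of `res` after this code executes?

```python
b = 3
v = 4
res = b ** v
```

int ** positive int returns int (3 ** 4 = 81)

int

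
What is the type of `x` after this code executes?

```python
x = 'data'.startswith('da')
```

str.startswith() returns bool

bool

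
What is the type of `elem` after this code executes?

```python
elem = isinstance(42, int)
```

isinstance() returns bool

bool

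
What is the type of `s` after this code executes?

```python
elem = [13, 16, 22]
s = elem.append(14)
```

list.append() returns None (mutates in place)

NoneType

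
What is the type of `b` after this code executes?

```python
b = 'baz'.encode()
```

str.encode() returns bytes

bytes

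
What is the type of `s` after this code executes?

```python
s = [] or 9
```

'or' returns first truthy value (9, which is int)

int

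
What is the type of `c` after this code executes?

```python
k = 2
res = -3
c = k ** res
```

int ** negative int returns float

float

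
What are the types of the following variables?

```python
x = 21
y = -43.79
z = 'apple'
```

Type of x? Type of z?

x is int; z is str

int, str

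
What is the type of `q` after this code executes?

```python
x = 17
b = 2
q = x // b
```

int // int returns int (17 // 2 = 8)

int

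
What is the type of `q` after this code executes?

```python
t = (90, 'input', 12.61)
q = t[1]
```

Index 1 of tuple is 'input' which is str

str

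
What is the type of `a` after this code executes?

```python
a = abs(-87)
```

abs() of int returns int

int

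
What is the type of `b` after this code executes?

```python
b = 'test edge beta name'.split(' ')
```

str.split() returns list

list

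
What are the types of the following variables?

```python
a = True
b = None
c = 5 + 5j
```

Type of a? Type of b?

a is bool; b is NoneType

bool, NoneType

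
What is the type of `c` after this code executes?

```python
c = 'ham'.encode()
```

str.encode() returns bytes

bytes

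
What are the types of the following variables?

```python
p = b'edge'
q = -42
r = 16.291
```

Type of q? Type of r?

q is int; r is float

int, float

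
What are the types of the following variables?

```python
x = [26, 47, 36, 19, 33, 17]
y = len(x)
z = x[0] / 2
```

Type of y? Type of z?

len() returns int; int / int returns float

int, float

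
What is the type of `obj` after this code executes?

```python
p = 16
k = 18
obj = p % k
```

int % int returns int (16 % 18 = 16)

int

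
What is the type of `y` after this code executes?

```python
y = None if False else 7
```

Ternary: condition is False, else branch (7) taken → int

int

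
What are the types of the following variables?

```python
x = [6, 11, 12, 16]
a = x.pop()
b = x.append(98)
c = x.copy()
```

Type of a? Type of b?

list.pop() returns the element (int); list.append() returns None

int, NoneType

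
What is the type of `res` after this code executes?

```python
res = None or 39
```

'or' with None returns the other value (39, int)

int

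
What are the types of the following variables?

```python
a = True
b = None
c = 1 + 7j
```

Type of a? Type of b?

a is bool; b is NoneType

bool, NoneType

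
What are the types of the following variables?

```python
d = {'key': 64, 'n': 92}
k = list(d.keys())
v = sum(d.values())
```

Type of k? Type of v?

list(...) returns list; sum of int values returns int

list, int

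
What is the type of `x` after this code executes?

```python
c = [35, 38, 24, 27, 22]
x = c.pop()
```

list.pop() returns the popped element (int here)

int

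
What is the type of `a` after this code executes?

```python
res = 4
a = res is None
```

'is' comparison returns bool

bool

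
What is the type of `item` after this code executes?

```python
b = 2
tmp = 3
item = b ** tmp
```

int ** positive int returns int (2 ** 3 = 8)

int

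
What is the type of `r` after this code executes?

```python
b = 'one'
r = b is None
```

'is' comparison returns bool

bool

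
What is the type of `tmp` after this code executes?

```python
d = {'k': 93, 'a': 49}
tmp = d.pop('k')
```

dict.pop() returns the value (int)

int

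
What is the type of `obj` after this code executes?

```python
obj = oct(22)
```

oct() returns str representation

str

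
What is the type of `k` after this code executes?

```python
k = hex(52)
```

hex() returns str representation

str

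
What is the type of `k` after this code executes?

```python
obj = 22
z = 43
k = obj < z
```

Comparison operators return bool

bool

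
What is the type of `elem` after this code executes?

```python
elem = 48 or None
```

'or' returns first truthy value (48, int)

int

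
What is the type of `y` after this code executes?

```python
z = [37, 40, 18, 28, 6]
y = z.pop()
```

list.pop() returns the popped element (int here)

int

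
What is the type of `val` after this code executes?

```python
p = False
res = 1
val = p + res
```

bool + int returns int (False is 0, so 0 + 1 = 1)

int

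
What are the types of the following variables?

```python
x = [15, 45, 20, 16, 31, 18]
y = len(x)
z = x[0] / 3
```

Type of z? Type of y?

int / int returns float; len() returns int

float, int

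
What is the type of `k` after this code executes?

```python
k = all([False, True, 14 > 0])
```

all() returns bool

bool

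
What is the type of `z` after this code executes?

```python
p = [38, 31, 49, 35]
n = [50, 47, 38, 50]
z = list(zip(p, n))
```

list(zip(...)) returns a list of tuples

list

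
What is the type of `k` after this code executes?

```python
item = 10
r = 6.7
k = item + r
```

int + float returns float (10 + 6.7 = 16.7)

float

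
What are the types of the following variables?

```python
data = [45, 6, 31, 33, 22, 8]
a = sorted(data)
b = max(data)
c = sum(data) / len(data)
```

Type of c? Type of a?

int / int returns float; sorted() returns list

float, list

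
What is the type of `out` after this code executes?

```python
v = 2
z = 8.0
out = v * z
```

int * float returns float (2 * 8.0 = 16.0)

float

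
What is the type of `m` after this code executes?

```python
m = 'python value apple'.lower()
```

str.lower() returns str

str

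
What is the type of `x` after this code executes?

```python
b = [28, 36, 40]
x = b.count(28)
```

list.count() returns int

int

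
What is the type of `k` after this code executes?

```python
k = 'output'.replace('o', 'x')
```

str.replace() returns str

str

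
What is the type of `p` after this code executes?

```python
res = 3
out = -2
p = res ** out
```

int ** negative int returns float

float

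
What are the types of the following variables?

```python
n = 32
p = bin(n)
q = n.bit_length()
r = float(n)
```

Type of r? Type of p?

float() returns float; bin() returns str

float, str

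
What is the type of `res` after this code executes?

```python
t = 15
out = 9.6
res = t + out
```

int + float returns float (15 + 9.6 = 24.6)

float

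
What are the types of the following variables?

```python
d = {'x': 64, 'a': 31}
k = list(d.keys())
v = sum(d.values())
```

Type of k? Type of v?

list(...) returns list; sum of int values returns int

list, int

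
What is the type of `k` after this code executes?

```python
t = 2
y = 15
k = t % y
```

int % int returns int (2 % 15 = 2)

int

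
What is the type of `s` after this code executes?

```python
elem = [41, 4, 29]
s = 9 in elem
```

'in' operator returns bool

bool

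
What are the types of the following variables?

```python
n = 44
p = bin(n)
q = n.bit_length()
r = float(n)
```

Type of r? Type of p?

float() returns float; bin() returns str

float, str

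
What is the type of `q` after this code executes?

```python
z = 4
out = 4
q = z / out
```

int / int always returns float in Python 3 (4 / 4 = 1)

float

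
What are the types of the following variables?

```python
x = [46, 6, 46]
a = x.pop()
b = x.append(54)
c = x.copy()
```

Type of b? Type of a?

list.append() returns None; list.pop() returns the element (int)

NoneType, int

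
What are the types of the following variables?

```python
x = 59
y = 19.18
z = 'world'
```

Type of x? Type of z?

x is int; z is str

int, str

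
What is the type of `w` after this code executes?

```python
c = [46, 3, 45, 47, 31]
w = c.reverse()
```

list.reverse() returns None

NoneType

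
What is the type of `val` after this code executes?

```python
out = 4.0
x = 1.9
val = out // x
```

float // float returns float (floor division preserves float type)

float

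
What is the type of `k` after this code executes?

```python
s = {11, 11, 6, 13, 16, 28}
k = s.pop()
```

Popping from a set of ints returns int

int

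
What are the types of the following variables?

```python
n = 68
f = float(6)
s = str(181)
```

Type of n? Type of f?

n is int; f is float

int, float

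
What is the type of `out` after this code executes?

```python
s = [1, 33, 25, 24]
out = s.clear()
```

list.clear() returns None

NoneType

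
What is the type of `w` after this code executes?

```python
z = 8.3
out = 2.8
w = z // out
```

float // float returns float (floor division preserves float type)

float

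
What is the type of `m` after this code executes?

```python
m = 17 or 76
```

'or' returns the first truthy value (17, which is int)

int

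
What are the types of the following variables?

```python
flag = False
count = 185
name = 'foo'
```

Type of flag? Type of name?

flag is bool; name is str

bool, str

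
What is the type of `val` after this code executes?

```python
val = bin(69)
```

bin() returns str representation

str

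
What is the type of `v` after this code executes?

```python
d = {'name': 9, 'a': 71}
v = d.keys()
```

.keys() returns a dict_keys view object

dict_keys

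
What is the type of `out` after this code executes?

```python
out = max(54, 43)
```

max() of ints returns int

int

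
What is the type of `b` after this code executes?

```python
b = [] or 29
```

'or' returns first truthy value (29, which is int)

int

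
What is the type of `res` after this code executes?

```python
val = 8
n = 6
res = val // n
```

int // int returns int (8 // 6 = 1)

int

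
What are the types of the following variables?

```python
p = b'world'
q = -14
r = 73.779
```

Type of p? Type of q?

p is bytes; q is int

bytes, int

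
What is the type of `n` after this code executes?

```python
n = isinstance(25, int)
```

isinstance() returns bool

bool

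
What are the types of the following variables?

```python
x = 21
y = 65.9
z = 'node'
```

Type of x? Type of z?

x is int; z is str

int, str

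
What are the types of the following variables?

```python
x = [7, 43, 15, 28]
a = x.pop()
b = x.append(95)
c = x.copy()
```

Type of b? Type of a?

list.append() returns None; list.pop() returns the element (int)

NoneType, int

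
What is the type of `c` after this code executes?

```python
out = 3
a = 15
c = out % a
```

int % int returns int (3 % 15 = 3)

int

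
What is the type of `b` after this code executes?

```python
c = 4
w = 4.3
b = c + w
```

int + float returns float (4 + 4.3 = 8.3)

float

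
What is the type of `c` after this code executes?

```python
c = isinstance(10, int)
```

isinstance() returns bool

bool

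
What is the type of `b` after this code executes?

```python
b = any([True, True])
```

any() returns bool

bool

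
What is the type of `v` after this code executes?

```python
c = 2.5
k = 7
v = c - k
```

float - int returns float (2.5 - 7 = -4.5)

float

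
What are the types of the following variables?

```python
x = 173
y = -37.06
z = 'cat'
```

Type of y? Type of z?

y is float; z is str

float, str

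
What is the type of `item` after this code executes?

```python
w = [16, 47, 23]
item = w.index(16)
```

list.index() returns int

int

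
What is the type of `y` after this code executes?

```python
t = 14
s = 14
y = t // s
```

int // int returns int (14 // 14 = 1)

int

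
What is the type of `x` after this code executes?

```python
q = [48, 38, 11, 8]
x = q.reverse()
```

list.reverse() returns None

NoneType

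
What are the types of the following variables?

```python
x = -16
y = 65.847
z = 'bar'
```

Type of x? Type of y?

x is int; y is float

int, float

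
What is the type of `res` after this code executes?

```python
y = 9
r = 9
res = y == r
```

Equality comparison returns bool

bool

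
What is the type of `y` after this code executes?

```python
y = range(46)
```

range() returns a range object

range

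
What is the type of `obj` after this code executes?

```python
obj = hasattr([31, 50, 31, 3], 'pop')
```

hasattr() returns bool

bool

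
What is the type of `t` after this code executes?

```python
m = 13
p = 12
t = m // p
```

int // int returns int (13 // 12 = 1)

int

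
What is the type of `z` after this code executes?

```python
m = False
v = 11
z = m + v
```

bool + int returns int (False is 0, so 0 + 11 = 11)

int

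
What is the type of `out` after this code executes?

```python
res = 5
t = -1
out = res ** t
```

int ** negative int returns float

float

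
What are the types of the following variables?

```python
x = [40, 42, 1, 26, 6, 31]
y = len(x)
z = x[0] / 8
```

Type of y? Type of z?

len() returns int; int / int returns float

int, float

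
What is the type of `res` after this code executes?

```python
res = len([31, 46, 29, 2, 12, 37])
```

len() always returns int

int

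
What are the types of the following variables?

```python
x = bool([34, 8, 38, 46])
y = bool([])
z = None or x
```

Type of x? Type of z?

bool() returns bool; None or <bool> returns the bool

bool, bool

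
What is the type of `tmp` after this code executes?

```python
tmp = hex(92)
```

hex() returns str representation

str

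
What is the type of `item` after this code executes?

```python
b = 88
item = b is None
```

'is' comparison returns bool

bool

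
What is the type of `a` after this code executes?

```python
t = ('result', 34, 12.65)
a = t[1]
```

Index 1 of tuple is 34 which is int

int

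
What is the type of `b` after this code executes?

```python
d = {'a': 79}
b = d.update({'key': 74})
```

dict.update() returns None

NoneType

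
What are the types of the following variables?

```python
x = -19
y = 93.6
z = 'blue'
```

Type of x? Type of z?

x is int; z is str

int, str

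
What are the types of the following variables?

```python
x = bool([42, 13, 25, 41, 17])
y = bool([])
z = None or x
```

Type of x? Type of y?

bool() returns bool; bool() returns bool

bool, bool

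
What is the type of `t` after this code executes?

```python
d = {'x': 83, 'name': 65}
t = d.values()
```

.values() returns a dict_values view object

dict_values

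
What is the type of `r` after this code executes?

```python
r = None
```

None has type NoneType

NoneType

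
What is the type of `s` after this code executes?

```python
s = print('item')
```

print() returns None

NoneType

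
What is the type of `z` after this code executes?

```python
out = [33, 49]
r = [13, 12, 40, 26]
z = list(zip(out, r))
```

list(zip(...)) returns a list of tuples

list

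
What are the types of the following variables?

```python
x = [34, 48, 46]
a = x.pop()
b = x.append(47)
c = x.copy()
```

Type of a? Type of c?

list.pop() returns the element (int); list.copy() returns list

int, list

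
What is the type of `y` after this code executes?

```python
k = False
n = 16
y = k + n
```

bool + int returns int (False is 0, so 0 + 16 = 16)

int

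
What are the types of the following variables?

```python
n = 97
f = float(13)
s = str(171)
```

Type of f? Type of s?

f is float; s is str

float, str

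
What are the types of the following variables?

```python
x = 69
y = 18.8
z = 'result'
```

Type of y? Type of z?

y is float; z is str

float, str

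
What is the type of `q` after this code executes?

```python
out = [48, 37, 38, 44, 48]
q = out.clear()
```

list.clear() returns None

NoneType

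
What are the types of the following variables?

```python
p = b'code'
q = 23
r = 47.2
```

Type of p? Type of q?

p is bytes; q is int

bytes, int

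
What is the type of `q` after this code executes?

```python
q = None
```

None has type NoneType

NoneType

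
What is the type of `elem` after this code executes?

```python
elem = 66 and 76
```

'and' returns the last value when all truthy (76, which is int)

int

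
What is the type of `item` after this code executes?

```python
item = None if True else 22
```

Ternary: condition is True, if branch (None) taken → NoneType

NoneType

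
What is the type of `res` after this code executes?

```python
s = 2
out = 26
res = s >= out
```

Comparison operators return bool

bool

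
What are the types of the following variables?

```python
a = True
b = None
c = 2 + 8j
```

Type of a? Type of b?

a is bool; b is NoneType

bool, NoneType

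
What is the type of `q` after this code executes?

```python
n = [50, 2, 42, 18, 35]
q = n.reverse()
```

list.reverse() returns None

NoneType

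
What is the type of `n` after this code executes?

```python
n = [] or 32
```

'or' returns first truthy value (32, which is int)

int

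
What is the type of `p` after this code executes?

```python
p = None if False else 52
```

Ternary: condition is False, else branch (52) taken → int

int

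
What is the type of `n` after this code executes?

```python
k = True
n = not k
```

'not' always returns bool

bool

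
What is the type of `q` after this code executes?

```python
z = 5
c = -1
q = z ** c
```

int ** negative int returns float

float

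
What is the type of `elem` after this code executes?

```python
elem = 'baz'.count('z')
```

str.count() returns int

int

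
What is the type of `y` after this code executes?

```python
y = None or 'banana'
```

'or' with None returns the other value ('banana', str)

str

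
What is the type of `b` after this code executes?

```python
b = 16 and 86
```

'and' returns the last value when all truthy (86, which is int)

int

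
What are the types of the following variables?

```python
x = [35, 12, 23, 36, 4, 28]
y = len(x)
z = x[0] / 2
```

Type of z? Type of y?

int / int returns float; len() returns int

float, int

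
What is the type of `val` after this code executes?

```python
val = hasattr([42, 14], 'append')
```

hasattr() returns bool

bool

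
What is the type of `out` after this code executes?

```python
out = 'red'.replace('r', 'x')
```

str.replace() returns str

str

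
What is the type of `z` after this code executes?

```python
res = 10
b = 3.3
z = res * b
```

int * float returns float (10 * 3.3 = 33.0)

float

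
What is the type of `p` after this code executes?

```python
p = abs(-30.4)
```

abs() of float returns float

float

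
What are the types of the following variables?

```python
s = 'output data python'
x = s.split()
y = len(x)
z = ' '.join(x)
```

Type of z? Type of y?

str.join() returns str; len() returns int

str, int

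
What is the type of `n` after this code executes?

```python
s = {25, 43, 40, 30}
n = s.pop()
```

Popping from a set of ints returns int

int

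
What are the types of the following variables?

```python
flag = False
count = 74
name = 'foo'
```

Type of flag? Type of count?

flag is bool; count is int

bool, int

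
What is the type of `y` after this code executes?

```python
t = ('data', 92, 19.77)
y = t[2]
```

Index 2 of tuple is 19.77 which is float

float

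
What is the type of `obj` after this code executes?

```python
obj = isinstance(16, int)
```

isinstance() returns bool

bool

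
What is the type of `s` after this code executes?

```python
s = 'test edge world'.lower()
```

str.lower() returns str

str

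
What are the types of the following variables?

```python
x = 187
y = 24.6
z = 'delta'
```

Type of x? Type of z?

x is int; z is str

int, str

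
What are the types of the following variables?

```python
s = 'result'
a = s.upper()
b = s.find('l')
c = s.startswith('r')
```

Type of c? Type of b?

str.startswith() returns bool; str.find() returns int

bool, int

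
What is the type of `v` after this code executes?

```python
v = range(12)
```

range() returns a range object

range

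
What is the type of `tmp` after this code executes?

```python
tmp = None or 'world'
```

'or' with None returns the other value ('world', str)

str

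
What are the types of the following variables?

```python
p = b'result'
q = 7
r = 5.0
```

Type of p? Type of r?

p is bytes; r is float

bytes, float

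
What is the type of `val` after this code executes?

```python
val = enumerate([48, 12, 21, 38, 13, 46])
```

enumerate() returns an enumerate iterator object

enumerate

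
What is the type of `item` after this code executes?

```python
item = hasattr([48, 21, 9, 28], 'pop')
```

hasattr() returns bool

bool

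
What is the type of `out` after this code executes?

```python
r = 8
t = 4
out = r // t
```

int // int returns int (8 // 4 = 2)

int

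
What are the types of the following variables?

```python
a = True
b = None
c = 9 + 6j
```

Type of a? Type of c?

a is bool; c is complex

bool, complex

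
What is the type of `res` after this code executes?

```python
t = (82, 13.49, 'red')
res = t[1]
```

Index 1 of tuple is 13.49 which is float

float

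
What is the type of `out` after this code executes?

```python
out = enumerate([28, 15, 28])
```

enumerate() returns an enumerate iterator object

enumerate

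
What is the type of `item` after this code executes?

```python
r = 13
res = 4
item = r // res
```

int // int returns int (13 // 4 = 3)

int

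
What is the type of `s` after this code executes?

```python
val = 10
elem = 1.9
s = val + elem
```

int + float returns float (10 + 1.9 = 11.9)

float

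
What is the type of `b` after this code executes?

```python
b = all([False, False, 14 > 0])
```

all() returns bool

bool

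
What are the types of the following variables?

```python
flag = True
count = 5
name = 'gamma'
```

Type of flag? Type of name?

flag is bool; name is str

bool, str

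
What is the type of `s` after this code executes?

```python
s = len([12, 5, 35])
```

len() always returns int

int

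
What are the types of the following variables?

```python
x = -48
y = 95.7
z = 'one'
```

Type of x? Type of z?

x is int; z is str

int, str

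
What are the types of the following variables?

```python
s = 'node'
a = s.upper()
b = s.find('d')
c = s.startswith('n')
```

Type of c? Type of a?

str.startswith() returns bool; str.upper() returns str

bool, str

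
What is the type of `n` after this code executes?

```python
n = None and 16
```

'and' returns first falsy value (None)

NoneType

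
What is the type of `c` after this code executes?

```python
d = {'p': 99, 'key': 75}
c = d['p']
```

Accessing dict[str, int] with key 'p' returns int value 99

int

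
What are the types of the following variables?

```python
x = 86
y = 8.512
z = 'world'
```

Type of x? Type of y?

x is int; y is float

int, float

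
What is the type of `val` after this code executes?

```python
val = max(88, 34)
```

max() of ints returns int

int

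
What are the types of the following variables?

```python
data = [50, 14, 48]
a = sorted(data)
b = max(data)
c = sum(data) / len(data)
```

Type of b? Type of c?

max of ints returns int; int / int returns float

int, float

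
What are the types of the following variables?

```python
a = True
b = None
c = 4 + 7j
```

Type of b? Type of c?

b is NoneType; c is complex

NoneType, complex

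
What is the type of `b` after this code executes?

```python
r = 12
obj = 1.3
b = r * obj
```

int * float returns float (12 * 1.3 = 15.6)

float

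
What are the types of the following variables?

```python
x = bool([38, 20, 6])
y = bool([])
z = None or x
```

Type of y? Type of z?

bool() returns bool; None or <bool> returns the bool

bool, bool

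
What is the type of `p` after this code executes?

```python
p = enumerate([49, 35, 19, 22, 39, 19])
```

enumerate() returns an enumerate iterator object

enumerate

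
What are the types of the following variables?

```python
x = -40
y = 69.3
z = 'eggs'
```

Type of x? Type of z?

x is int; z is str

int, str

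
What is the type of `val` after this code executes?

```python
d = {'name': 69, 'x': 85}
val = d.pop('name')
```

dict.pop() returns the value (int)

int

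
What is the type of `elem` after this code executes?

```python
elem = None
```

None has type NoneType

NoneType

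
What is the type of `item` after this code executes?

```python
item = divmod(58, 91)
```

divmod() returns a tuple (quotient, remainder)

tuple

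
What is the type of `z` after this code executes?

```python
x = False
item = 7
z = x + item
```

bool + int returns int (False is 0, so 0 + 7 = 7)

int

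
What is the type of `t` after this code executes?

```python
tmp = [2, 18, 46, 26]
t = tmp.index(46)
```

list.index() returns int

int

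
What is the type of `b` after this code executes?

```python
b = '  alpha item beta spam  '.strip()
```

str.strip() returns str

str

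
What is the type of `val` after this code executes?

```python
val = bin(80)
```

bin() returns str representation

str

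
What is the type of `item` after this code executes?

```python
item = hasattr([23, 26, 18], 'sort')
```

hasattr() returns bool

bool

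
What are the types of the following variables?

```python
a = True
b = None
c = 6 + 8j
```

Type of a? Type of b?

a is bool; b is NoneType

bool, NoneType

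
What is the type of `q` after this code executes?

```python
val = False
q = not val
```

'not' always returns bool

bool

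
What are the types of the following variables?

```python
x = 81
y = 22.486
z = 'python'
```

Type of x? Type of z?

x is int; z is str

int, str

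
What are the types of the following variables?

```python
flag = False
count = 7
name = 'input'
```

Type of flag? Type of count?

flag is bool; count is int

bool, int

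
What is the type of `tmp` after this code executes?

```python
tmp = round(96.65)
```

round() with no ndigits arg returns int

int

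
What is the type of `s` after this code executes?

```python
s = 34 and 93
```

'and' returns the last value when all truthy (93, which is int)

int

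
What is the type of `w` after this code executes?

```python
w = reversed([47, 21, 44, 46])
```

reversed() on a list returns a list_reverseiterator

list_reverseiterator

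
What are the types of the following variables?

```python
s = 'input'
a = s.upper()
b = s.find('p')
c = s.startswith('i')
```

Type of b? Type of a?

str.find() returns int; str.upper() returns str

int, str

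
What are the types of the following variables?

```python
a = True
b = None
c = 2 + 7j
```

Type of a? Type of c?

a is bool; c is complex

bool, complex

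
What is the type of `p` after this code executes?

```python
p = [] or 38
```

'or' returns first truthy value (38, which is int)

int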